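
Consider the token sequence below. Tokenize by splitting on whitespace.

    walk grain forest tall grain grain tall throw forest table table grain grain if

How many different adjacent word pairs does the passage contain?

12

14 tokens → 13 bigram windows in total.
Repeated bigrams (each contributes count−1 duplicates):
  grain grain: 2
1 duplicate windows → 13 − 1 = 12 distinct.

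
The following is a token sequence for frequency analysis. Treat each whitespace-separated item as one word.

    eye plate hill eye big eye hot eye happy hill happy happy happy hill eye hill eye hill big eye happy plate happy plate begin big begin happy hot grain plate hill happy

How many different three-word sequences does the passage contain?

33 tokens → 31 trigram windows in total.
Repeated trigrams (each contributes count−1 duplicates):
  hill eye hill: 2
1 duplicate windows → 31 − 1 = 30 distinct.

30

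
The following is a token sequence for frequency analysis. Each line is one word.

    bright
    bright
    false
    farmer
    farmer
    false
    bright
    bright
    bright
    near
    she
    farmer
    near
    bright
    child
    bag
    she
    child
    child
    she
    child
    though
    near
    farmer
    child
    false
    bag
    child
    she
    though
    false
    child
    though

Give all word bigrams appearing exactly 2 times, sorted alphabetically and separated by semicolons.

Bigram counts meeting the condition (exactly 2 times):
  child she: 2
  child though: 2
  she child: 2

child she; child though; she child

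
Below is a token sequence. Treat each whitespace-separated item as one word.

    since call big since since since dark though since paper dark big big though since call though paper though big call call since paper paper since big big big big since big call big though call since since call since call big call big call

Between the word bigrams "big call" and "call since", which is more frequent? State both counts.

"big call": 4 occurrences
"call since": 3 occurrences

"big call" (4 vs 3)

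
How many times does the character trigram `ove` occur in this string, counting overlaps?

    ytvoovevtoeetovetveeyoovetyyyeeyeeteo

Sliding a length-3 window over the 37 characters (35 positions):
  position 5–7: ove
  position 14–16: ove
  position 23–25: ove

3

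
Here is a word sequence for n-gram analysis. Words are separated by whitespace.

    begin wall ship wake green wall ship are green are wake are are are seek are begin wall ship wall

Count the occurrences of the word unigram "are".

Scanning the 20 tokens for "are":
  position 8: are
  position 10: are
  position 12: are
  position 13: are
  position 14: are
  position 16: are

6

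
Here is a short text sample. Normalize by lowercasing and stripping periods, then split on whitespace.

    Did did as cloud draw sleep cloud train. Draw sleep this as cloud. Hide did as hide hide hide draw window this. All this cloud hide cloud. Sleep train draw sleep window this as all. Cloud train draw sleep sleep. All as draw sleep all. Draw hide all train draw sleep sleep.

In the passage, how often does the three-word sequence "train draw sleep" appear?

Scanning the 50 overlapping trigram windows for "train draw sleep":
  position 8–10: train draw sleep
  position 29–31: train draw sleep
  position 37–39: train draw sleep
  position 49–51: train draw sleep

4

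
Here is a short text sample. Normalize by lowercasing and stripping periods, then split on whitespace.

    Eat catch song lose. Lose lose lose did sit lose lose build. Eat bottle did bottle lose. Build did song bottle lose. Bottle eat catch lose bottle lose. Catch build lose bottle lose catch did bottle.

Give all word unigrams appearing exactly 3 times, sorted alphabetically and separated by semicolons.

Unigram counts meeting the condition (exactly 3 times):
  build: 3
  eat: 3

build; eat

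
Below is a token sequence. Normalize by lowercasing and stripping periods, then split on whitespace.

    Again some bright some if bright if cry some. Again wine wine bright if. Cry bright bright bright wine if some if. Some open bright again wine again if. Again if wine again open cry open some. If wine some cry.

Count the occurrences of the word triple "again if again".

1

Scanning the 39 overlapping trigram windows for "again if again":
  position 28–30: again if again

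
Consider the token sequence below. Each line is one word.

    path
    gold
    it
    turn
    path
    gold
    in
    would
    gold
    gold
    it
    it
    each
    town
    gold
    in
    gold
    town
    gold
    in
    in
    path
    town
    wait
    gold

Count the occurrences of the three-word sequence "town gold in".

Scanning the 23 overlapping trigram windows for "town gold in":
  position 14–16: town gold in
  position 18–20: town gold in

2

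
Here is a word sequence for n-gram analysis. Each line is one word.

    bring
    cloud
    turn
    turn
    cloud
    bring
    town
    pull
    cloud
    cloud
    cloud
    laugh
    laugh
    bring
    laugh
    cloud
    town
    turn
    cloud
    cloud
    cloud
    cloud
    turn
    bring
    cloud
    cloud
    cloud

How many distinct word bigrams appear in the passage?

17

27 tokens → 26 bigram windows in total.
Repeated bigrams (each contributes count−1 duplicates):
  cloud cloud: 7
  bring cloud: 2
  cloud turn: 2
  turn cloud: 2
9 duplicate windows → 26 − 9 = 17 distinct.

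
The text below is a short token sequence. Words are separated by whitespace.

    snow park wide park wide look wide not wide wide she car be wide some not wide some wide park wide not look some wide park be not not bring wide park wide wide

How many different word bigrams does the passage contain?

34 tokens → 33 bigram windows in total.
Repeated bigrams (each contributes count−1 duplicates):
  park wide: 4
  wide park: 4
  not wide: 2
  some wide: 2
  wide not: 2
  wide some: 2
  wide wide: 2
11 duplicate windows → 33 − 11 = 22 distinct.

22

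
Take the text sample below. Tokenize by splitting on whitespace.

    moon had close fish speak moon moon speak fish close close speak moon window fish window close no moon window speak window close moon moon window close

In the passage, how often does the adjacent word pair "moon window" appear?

Scanning the 26 overlapping bigram windows for "moon window":
  position 13–14: moon window
  position 19–20: moon window
  position 25–26: moon window

3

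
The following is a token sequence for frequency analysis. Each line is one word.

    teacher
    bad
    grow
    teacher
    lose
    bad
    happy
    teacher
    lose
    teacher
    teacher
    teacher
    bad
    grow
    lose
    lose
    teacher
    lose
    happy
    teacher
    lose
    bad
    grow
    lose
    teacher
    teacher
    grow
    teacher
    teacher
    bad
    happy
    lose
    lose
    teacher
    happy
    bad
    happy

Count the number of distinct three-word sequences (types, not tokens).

37 tokens → 35 trigram windows in total.
Repeated trigrams (each contributes count−1 duplicates):
  bad grow lose: 2
  happy teacher lose: 2
  lose lose teacher: 2
  lose teacher teacher: 2
  teacher bad grow: 2
  teacher lose bad: 2
  teacher teacher bad: 2
7 duplicate windows → 35 − 7 = 28 distinct.

28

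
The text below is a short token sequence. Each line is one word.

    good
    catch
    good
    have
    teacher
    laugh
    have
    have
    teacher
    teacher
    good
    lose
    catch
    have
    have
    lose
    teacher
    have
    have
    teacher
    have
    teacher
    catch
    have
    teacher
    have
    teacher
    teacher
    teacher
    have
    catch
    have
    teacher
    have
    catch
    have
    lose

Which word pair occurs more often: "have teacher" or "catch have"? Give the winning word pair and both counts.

"have teacher" (7 vs 4)

"have teacher": 7 occurrences
"catch have": 4 occurrences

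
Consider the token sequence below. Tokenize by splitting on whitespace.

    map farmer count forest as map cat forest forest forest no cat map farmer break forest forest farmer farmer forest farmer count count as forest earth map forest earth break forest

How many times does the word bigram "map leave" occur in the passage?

0

Scanning the 30 overlapping bigram windows for "map leave":
  (none found)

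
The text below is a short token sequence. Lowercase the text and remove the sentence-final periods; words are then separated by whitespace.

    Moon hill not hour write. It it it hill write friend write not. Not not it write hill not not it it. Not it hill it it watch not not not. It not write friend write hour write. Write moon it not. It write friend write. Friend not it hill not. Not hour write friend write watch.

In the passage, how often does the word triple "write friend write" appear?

4

Scanning the 55 overlapping trigram windows for "write friend write":
  position 10–12: write friend write
  position 34–36: write friend write
  position 44–46: write friend write
  position 54–56: write friend write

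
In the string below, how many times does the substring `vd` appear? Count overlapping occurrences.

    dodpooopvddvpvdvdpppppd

3

Sliding a length-2 window over the 23 characters (22 positions):
  position 9–10: vd
  position 14–15: vd
  position 16–17: vd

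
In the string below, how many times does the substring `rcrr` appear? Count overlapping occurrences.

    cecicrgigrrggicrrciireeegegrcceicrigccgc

Sliding a length-4 window over the 40 characters (37 positions):
  (no match at any position)

0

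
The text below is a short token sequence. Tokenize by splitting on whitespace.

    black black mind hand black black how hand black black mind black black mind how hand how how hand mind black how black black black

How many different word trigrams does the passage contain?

20

25 tokens → 23 trigram windows in total.
Repeated trigrams (each contributes count−1 duplicates):
  black black mind: 3
  hand black black: 2
3 duplicate windows → 23 − 3 = 20 distinct.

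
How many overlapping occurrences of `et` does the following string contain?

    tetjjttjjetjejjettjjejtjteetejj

Sliding a length-2 window over the 31 characters (30 positions):
  position 2–3: et
  position 10–11: et
  position 16–17: et
  position 27–28: et

4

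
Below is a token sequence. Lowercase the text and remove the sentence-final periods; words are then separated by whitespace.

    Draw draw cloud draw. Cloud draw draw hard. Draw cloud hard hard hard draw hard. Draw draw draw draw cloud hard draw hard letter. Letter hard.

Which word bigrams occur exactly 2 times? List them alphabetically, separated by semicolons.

cloud draw; cloud hard; hard hard

Bigram counts meeting the condition (exactly 2 times):
  cloud draw: 2
  cloud hard: 2
  hard hard: 2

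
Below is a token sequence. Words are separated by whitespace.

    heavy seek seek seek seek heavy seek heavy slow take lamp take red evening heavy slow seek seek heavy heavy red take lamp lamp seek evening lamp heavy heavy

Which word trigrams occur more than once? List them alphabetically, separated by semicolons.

seek seek heavy; seek seek seek

Trigram counts meeting the condition (more than once):
  seek seek heavy: 2
  seek seek seek: 2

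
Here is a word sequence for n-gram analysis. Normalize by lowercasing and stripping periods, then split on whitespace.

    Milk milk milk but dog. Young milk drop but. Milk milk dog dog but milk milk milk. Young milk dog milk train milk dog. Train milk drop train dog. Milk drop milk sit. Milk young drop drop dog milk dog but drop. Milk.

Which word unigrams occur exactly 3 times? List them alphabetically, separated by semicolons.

Unigram counts meeting the condition (exactly 3 times):
  train: 3
  young: 3

train; young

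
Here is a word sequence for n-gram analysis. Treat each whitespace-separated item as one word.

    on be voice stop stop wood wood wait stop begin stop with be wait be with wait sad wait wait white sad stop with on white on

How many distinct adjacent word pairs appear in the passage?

25

27 tokens → 26 bigram windows in total.
Repeated bigrams (each contributes count−1 duplicates):
  stop with: 2
1 duplicate windows → 26 − 1 = 25 distinct.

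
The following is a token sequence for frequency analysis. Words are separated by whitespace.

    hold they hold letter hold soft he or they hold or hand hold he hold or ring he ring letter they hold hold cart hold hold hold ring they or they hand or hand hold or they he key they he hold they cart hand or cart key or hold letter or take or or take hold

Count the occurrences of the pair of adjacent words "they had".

Scanning the 56 overlapping bigram windows for "they had":
  (none found)

0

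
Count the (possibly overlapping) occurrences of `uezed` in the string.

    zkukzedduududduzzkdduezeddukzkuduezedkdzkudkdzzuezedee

Sliding a length-5 window over the 54 characters (50 positions):
  position 21–25: uezed
  position 33–37: uezed
  position 48–52: uezed

3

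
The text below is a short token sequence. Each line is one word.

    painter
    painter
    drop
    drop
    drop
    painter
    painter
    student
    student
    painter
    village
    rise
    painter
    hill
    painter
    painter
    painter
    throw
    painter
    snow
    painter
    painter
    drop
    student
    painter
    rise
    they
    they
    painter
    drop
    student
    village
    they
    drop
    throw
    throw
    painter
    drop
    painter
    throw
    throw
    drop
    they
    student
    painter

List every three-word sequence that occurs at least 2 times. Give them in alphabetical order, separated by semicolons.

Trigram counts meeting the condition (at least 2 times):
  painter drop student: 2
  painter painter drop: 2

painter drop student; painter painter drop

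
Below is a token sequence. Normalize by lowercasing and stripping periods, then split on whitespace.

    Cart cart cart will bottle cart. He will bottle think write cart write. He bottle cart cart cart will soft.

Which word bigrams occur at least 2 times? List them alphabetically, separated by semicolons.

bottle cart; cart cart; cart will; will bottle

Bigram counts meeting the condition (at least 2 times):
  bottle cart: 2
  cart cart: 4
  cart will: 2
  will bottle: 2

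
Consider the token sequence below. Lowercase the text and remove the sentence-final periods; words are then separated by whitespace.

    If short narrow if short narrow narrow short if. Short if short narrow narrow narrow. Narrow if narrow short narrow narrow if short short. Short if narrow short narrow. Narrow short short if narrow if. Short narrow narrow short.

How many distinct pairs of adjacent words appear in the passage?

39 tokens → 38 bigram windows in total.
Repeated bigrams (each contributes count−1 duplicates):
  narrow narrow: 7
  if short: 6
  short narrow: 6
  narrow short: 5
  narrow if: 4
  short if: 4
  if narrow: 3
  short short: 3
30 duplicate windows → 38 − 30 = 8 distinct.

8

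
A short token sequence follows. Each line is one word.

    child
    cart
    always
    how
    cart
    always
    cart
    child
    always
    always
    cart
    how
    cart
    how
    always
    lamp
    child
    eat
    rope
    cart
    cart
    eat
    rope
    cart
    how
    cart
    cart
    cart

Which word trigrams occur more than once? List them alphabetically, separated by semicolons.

cart how cart; eat rope cart

Trigram counts meeting the condition (more than once):
  cart how cart: 2
  eat rope cart: 2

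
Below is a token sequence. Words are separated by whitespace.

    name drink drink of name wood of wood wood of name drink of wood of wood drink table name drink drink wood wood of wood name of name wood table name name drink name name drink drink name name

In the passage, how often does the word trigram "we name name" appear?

Scanning the 37 overlapping trigram windows for "we name name":
  (none found)

0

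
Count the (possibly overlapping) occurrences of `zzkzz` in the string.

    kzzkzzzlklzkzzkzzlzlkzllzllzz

2

Sliding a length-5 window over the 29 characters (25 positions):
  position 2–6: zzkzz
  position 13–17: zzkzz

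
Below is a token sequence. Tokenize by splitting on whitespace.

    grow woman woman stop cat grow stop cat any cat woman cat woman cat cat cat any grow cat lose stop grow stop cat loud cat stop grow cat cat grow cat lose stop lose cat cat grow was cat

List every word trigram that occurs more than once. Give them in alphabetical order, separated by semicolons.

cat cat grow; cat lose stop; cat woman cat; grow cat lose; grow stop cat

Trigram counts meeting the condition (more than once):
  cat cat grow: 2
  cat lose stop: 2
  cat woman cat: 2
  grow cat lose: 2
  grow stop cat: 2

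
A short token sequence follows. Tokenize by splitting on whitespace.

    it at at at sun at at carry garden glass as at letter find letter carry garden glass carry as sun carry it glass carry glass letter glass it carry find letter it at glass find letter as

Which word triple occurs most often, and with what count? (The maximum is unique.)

"carry garden glass", 2 times

Trigram frequencies (highest first):
  carry garden glass: 2
  it at at: 1
  at at at: 1
  at at sun: 1
  at sun at: 1
  sun at at: 1
  … (29 more, each ≤ 1)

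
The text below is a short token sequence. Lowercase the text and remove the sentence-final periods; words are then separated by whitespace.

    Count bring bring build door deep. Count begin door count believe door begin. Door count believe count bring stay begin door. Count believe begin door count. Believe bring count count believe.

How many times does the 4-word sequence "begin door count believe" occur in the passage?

4

Scanning the 28 overlapping 4-gram windows for "begin door count believe":
  position 8–11: begin door count believe
  position 13–16: begin door count believe
  position 20–23: begin door count believe
  position 24–27: begin door count believe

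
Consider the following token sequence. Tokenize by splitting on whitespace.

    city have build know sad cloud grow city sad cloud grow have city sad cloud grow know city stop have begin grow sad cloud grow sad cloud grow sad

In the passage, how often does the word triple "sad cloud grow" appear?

5

Scanning the 27 overlapping trigram windows for "sad cloud grow":
  position 5–7: sad cloud grow
  position 9–11: sad cloud grow
  position 14–16: sad cloud grow
  position 23–25: sad cloud grow
  position 26–28: sad cloud grow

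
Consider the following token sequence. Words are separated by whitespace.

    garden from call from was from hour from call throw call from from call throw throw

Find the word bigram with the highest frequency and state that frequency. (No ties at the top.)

"from call", 3 times

Bigram frequencies (highest first):
  from call: 3
  call from: 2
  call throw: 2
  garden from: 1
  from was: 1
  was from: 1
  … (5 more, each ≤ 1)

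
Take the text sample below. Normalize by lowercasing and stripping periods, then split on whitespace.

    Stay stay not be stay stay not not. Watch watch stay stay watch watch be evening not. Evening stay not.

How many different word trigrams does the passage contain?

20 tokens → 18 trigram windows in total.
Repeated trigrams (each contributes count−1 duplicates):
  stay stay not: 2
1 duplicate windows → 18 − 1 = 17 distinct.

17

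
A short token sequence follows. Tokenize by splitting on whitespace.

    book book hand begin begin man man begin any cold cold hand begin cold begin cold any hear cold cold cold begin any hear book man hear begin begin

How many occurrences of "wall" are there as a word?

Scanning the 29 tokens for "wall":
  (none found)

0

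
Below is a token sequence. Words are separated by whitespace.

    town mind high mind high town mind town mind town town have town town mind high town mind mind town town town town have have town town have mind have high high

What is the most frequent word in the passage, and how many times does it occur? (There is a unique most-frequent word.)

"town", 14 times

Unigram frequencies (highest first):
  town: 14
  mind: 8
  high: 5
  have: 5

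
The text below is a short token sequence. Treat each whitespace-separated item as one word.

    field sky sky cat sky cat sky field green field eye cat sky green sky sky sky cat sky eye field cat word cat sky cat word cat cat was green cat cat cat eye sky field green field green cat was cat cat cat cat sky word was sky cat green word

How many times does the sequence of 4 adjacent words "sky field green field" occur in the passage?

2

Scanning the 50 overlapping 4-gram windows for "sky field green field":
  position 7–10: sky field green field
  position 36–39: sky field green field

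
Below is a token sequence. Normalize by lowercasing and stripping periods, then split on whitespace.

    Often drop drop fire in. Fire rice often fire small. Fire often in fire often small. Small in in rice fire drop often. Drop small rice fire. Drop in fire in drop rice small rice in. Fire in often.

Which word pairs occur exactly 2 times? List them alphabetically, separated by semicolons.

Bigram counts meeting the condition (exactly 2 times):
  fire drop: 2
  fire often: 2
  often drop: 2
  rice fire: 2
  small rice: 2

fire drop; fire often; often drop; rice fire; small rice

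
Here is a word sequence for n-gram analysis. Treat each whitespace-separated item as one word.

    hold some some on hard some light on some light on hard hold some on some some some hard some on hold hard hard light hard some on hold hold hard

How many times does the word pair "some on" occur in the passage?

4

Scanning the 30 overlapping bigram windows for "some on":
  position 3–4: some on
  position 14–15: some on
  position 20–21: some on
  position 27–28: some on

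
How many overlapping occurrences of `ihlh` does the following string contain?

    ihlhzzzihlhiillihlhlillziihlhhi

4

Sliding a length-4 window over the 31 characters (28 positions):
  position 1–4: ihlh
  position 8–11: ihlh
  position 16–19: ihlh
  position 26–29: ihlh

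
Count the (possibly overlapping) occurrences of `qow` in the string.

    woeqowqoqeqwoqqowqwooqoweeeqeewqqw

3

Sliding a length-3 window over the 34 characters (32 positions):
  position 4–6: qow
  position 15–17: qow
  position 22–24: qow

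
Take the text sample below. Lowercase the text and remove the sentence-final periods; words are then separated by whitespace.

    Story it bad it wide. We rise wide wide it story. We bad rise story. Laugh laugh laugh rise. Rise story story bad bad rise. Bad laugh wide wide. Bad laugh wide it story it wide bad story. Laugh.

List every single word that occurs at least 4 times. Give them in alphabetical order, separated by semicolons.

Unigram counts meeting the condition (at least 4 times):
  bad: 7
  it: 5
  laugh: 6
  rise: 5
  story: 7
  wide: 7

bad; it; laugh; rise; story; wide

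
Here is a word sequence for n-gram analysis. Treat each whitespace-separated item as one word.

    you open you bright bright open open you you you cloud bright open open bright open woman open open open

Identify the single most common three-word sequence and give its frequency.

Trigram frequencies (highest first):
  bright open open: 2
  you open you: 1
  open you bright: 1
  you bright bright: 1
  bright bright open: 1
  open open you: 1
  … (11 more, each ≤ 1)

"bright open open", 2 times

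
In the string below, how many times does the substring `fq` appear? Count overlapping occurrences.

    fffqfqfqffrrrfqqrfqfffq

6

Sliding a length-2 window over the 23 characters (22 positions):
  position 3–4: fq
  position 5–6: fq
  position 7–8: fq
  position 14–15: fq
  position 18–19: fq
  position 22–23: fq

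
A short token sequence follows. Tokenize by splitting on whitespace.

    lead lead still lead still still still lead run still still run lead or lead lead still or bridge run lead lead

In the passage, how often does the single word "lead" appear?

Scanning the 22 tokens for "lead":
  position 1: lead
  position 2: lead
  position 4: lead
  position 8: lead
  position 13: lead
  position 15: lead
  position 16: lead
  position 21: lead
  position 22: lead

9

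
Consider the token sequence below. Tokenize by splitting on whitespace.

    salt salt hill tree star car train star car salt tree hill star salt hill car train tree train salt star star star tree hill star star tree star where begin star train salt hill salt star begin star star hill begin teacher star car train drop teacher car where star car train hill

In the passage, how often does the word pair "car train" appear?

Scanning the 53 overlapping bigram windows for "car train":
  position 6–7: car train
  position 16–17: car train
  position 45–46: car train
  position 52–53: car train

4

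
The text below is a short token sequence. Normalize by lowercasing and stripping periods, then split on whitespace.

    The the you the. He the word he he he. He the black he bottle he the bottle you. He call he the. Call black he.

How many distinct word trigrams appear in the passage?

26 tokens → 24 trigram windows in total.
Repeated trigrams (each contributes count−1 duplicates):
  he he he: 2
1 duplicate windows → 24 − 1 = 23 distinct.

23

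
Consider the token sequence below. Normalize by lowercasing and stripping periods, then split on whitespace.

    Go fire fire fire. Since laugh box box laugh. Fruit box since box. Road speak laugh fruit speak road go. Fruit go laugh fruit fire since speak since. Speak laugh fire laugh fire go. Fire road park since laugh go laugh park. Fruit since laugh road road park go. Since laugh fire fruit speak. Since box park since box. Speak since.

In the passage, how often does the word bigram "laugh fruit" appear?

Scanning the 60 overlapping bigram windows for "laugh fruit":
  position 9–10: laugh fruit
  position 16–17: laugh fruit
  position 23–24: laugh fruit

3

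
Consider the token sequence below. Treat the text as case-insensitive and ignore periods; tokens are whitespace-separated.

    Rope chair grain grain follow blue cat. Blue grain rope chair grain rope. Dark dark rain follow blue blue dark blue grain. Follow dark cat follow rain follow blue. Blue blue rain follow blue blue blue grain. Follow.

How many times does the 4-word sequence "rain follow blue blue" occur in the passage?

Scanning the 35 overlapping 4-gram windows for "rain follow blue blue":
  position 16–19: rain follow blue blue
  position 27–30: rain follow blue blue
  position 32–35: rain follow blue blue

3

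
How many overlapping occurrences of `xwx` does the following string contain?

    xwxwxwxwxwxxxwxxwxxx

7

Sliding a length-3 window over the 20 characters (18 positions):
  position 1–3: xwx
  position 3–5: xwx
  position 5–7: xwx
  position 7–9: xwx
  position 9–11: xwx
  position 13–15: xwx
  position 16–18: xwx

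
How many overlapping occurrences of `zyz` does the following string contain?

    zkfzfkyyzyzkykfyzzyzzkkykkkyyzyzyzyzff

Sliding a length-3 window over the 38 characters (36 positions):
  position 9–11: zyz
  position 18–20: zyz
  position 30–32: zyz
  position 32–34: zyz
  position 34–36: zyz

5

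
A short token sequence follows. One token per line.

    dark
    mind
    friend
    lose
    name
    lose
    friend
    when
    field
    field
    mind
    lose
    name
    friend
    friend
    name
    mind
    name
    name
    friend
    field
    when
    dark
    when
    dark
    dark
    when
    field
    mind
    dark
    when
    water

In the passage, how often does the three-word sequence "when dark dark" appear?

Scanning the 30 overlapping trigram windows for "when dark dark":
  position 24–26: when dark dark

1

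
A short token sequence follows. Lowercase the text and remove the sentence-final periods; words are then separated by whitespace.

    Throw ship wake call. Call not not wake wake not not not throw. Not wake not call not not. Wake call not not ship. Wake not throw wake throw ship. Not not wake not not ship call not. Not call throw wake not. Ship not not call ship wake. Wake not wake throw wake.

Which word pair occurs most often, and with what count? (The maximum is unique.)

Bigram frequencies (highest first):
  not not: 9
  wake not: 6
  not wake: 5
  call not: 4
  ship wake: 3
  not call: 3
  … (13 more, each ≤ 3)

"not not", 9 times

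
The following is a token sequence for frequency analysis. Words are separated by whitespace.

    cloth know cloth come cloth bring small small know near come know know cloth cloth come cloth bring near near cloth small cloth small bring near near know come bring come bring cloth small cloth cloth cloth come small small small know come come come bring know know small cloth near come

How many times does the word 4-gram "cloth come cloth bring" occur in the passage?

2

Scanning the 49 overlapping 4-gram windows for "cloth come cloth bring":
  position 3–6: cloth come cloth bring
  position 15–18: cloth come cloth bring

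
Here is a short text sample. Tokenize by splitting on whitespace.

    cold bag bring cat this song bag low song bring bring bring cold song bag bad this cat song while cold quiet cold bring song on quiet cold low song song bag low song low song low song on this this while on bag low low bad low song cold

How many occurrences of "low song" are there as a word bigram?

Scanning the 49 overlapping bigram windows for "low song":
  position 8–9: low song
  position 29–30: low song
  position 33–34: low song
  position 35–36: low song
  position 37–38: low song
  position 48–49: low song

6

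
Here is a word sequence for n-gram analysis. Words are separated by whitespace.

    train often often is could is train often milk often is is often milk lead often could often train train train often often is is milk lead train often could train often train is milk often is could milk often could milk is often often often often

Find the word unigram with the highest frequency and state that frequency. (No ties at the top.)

"often", 17 times

Unigram frequencies (highest first):
  often: 17
  is: 9
  train: 8
  milk: 6
  could: 5
  lead: 2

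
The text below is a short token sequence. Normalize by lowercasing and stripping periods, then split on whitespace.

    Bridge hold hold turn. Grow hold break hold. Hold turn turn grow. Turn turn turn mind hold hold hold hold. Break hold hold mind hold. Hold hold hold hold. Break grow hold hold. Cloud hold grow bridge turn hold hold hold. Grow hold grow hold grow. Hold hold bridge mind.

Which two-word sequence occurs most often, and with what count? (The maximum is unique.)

"hold hold", 14 times

Bigram frequencies (highest first):
  hold hold: 14
  grow hold: 5
  hold grow: 4
  hold break: 3
  turn turn: 3
  hold turn: 2
  … (15 more, each ≤ 2)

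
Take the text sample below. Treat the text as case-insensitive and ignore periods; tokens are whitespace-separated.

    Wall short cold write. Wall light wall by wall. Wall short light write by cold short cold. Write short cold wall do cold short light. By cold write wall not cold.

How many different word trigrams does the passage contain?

31 tokens → 29 trigram windows in total.
Repeated trigrams (each contributes count−1 duplicates):
  cold write wall: 2
  short cold write: 2
2 duplicate windows → 29 − 2 = 27 distinct.

27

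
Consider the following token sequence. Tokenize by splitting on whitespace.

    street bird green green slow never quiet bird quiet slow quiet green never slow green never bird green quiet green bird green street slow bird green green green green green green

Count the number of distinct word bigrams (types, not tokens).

31 tokens → 30 bigram windows in total.
Repeated bigrams (each contributes count−1 duplicates):
  green green: 6
  bird green: 4
  green never: 2
  quiet green: 2
10 duplicate windows → 30 − 10 = 20 distinct.

20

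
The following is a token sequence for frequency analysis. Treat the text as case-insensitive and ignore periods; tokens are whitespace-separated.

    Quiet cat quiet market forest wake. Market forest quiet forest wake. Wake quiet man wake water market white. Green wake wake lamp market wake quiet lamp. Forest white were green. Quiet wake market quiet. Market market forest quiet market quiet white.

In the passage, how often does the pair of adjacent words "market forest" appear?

3

Scanning the 40 overlapping bigram windows for "market forest":
  position 4–5: market forest
  position 7–8: market forest
  position 36–37: market forest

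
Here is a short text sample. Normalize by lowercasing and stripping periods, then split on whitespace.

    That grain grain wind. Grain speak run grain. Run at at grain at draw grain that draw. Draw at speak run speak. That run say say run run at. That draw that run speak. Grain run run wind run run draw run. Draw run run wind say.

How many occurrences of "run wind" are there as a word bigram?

Scanning the 46 overlapping bigram windows for "run wind":
  position 37–38: run wind
  position 45–46: run wind

2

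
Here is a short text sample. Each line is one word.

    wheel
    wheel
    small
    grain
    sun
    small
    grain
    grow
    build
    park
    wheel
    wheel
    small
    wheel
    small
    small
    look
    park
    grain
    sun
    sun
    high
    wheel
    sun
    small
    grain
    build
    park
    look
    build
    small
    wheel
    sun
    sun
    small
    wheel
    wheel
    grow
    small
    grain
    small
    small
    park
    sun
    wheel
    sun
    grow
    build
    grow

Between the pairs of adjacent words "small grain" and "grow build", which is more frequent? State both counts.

"small grain" (4 vs 2)

"small grain": 4 occurrences
"grow build": 2 occurrences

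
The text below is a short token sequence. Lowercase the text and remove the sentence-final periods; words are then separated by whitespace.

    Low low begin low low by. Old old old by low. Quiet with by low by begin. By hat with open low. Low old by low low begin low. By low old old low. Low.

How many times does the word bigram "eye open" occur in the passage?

Scanning the 34 overlapping bigram windows for "eye open":
  (none found)

0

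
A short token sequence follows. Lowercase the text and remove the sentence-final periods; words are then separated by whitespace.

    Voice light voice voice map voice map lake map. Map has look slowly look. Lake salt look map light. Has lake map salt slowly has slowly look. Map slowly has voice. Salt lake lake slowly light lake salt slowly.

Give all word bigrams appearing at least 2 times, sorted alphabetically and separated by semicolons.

Bigram counts meeting the condition (at least 2 times):
  lake map: 2
  lake salt: 2
  look map: 2
  salt slowly: 2
  slowly has: 2
  slowly look: 2
  voice map: 2

lake map; lake salt; look map; salt slowly; slowly has; slowly look; voice map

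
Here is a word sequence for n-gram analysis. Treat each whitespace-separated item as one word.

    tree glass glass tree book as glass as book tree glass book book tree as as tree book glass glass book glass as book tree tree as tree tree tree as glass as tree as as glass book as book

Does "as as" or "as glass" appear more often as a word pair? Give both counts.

"as glass" (3 vs 2)

"as as": 2 occurrences
"as glass": 3 occurrences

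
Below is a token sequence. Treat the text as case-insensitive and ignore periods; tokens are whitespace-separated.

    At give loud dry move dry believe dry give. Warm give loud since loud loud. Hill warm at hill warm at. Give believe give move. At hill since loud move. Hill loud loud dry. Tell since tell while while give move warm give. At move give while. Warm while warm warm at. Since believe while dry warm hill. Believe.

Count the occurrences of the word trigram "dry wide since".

0

Scanning the 57 overlapping trigram windows for "dry wide since":
  (none found)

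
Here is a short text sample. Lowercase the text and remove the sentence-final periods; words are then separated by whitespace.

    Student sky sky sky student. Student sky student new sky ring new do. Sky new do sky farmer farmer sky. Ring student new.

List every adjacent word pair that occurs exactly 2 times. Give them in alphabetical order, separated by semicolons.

Bigram counts meeting the condition (exactly 2 times):
  do sky: 2
  new do: 2
  sky ring: 2
  sky sky: 2
  sky student: 2
  student new: 2
  student sky: 2

do sky; new do; sky ring; sky sky; sky student; student new; student sky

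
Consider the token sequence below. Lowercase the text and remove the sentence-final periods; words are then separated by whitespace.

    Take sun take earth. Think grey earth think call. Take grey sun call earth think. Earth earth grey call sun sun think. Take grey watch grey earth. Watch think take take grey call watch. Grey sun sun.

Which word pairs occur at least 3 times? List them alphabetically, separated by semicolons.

earth think; take grey

Bigram counts meeting the condition (at least 3 times):
  earth think: 3
  take grey: 3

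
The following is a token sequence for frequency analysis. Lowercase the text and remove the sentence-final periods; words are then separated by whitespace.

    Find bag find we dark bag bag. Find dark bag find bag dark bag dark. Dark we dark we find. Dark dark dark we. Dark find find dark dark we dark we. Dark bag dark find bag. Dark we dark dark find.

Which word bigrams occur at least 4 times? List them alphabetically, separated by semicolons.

Bigram counts meeting the condition (at least 4 times):
  bag dark: 4
  dark bag: 4
  dark dark: 5
  dark we: 6
  we dark: 6

bag dark; dark bag; dark dark; dark we; we dark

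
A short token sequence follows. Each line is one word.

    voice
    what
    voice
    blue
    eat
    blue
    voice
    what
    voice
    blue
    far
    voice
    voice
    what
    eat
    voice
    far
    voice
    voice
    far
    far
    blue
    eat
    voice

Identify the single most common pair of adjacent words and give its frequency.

Bigram frequencies (highest first):
  voice what: 3
  what voice: 2
  voice blue: 2
  blue eat: 2
  far voice: 2
  voice voice: 2
  … (8 more, each ≤ 2)

"voice what", 3 times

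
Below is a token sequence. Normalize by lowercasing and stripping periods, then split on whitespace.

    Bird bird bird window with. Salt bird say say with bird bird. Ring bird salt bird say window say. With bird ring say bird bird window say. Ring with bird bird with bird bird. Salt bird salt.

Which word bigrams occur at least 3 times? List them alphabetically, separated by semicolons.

bird bird; bird salt; salt bird; with bird

Bigram counts meeting the condition (at least 3 times):
  bird bird: 6
  bird salt: 3
  salt bird: 3
  with bird: 4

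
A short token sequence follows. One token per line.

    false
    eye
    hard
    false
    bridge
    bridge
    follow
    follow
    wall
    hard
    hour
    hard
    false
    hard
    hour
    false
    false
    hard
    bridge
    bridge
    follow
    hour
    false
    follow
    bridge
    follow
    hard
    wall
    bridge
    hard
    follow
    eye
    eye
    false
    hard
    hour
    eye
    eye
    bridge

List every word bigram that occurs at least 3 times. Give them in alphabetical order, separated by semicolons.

Bigram counts meeting the condition (at least 3 times):
  bridge follow: 3
  false hard: 3
  hard hour: 3

bridge follow; false hard; hard hour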